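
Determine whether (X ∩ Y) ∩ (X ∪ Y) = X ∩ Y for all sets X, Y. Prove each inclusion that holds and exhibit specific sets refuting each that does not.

(⟹) Let x ∈ (X ∩ Y) ∩ (X ∪ Y). Then x ∈ X ∩ Y, from which x ∈ X ∩ Y.

(⟸) Let x ∈ X ∩ Y. Then x ∈ X ∩ Y, from which x ∈ (X ∩ Y) ∩ (X ∪ Y).

The two sets are equal.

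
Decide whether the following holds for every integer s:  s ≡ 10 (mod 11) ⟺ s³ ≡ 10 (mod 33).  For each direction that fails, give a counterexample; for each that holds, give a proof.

Only the reverse direction holds.

(⟹) This fails: take s = 21. Then 21 ≡ 10 (mod 11), but 21³ = 9261 ≡ 21 (mod 33), not 10.

(⟸) Conversely, the residues r modulo 33 with r³ ≡ 10 (mod 33) are exactly {10}, and each is ≡ 10 (mod 11).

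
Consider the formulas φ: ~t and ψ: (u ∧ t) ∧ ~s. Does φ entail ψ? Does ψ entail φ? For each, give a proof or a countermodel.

Both directions fail.

[⇒] This fails. Under t = F, s = F, u = F, the left side is true but the right side is false.

[⇐] This fails. Under t = T, s = F, u = T, the left side is false but the right side is true.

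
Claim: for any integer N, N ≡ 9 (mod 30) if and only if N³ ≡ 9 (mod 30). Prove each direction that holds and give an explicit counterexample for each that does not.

Both implications hold.

(⇒) Suppose N ≡ 9 (mod 30). Write N = 30j + 9. Then (30j + 9)³ = 27000j³ + 24300j² + 7290j + 729 = 30(900j³ + 810j² + 243j + 24) + 9, so N³ ≡ 9 (mod 30).

(⇐) Conversely, suppose N³ ≡ 9 (mod 30). The only residue r in {0, …, 29} with r³ ≡ 9 (mod 30) is r = 9, so N ≡ 9 (mod 30).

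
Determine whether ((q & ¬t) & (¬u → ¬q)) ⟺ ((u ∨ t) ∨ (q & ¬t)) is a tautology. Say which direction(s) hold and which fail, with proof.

Not equivalent: only (⇒) holds.

[⇐] This fails. Under q = T, u = F, t = F, the left side is false but the right side is true.

[⇒] Assume the antecedent. If q is true, (u ∨ t) ∨ (q & ¬t) reduces to true regardless of the other variables. If q is false, the antecedent cannot hold. Either way (u ∨ t) ∨ (q & ¬t) holds.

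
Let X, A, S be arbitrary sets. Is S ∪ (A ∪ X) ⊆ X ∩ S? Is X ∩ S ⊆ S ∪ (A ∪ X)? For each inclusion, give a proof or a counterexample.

(⊆) fails; (⊇) holds.

Reverse inclusion. Let x ∈ X ∩ S. Then either x ∈ X ∩ S and x ∉ A; or x ∈ X ∩ A ∩ S. In each case x ∈ S ∪ (A ∪ X), so X ∩ S ⊆ S ∪ (A ∪ X).

Forward inclusion. This inclusion fails. Take X = {1}, A = ∅, S = ∅; then 1 ∈ S ∪ (A ∪ X) but 1 ∉ X ∩ S.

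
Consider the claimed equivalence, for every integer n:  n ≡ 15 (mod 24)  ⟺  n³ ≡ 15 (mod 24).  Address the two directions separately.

Both directions hold.

(⇒) Suppose n ≡ 15 (mod 24). Write n = 24j + 15. Then (24j + 15)³ = 13824j³ + 25920j² + 16200j + 3375 = 24(576j³ + 1080j² + 675j + 140) + 15, so n³ ≡ 15 (mod 24).

(⇐) Conversely, suppose n³ ≡ 15 (mod 24). The only residue r in {0, …, 23} with r³ ≡ 15 (mod 24) is r = 15, so n ≡ 15 (mod 24).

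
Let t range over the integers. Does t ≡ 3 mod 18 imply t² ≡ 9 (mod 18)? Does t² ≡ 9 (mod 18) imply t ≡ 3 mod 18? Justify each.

(⟸) This fails: take t = 9. Then 9² = 81 ≡ 9 (mod 18), yet 9 ≡ 9 (mod 18), not 3.

(⟹) Suppose t ≡ 3 mod 18. Write t = 18j + 3. Then (18j + 3)² = 324j² + 108j + 9 = 18(18j² + 6j) + 9, so t² ≡ 9 (mod 18).

Only the forward implication holds.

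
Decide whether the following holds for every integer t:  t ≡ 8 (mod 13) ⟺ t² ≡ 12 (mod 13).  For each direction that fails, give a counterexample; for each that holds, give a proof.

Not equivalent: only (⇒) holds.

(⇐) This fails: take t = 5. Then 5² = 25 ≡ 12 (mod 13), yet 5 ≡ 5 (mod 13), not 8.

(⇒) Suppose t ≡ 8 (mod 13). Write t = 13j + 8. Then (13j + 8)² = 169j² + 208j + 64 = 13(13j² + 16j + 4) + 12, so t² ≡ 12 (mod 13).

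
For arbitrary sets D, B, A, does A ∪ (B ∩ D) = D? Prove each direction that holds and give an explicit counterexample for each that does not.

Both inclusions fail.

(⊆) This inclusion fails. Take D = ∅, B = ∅, A = {1}; then 1 ∈ A ∪ (B ∩ D) but 1 ∉ D.

(⊇) This inclusion fails. Take D = {1}, B = ∅, A = ∅; then 1 ∈ D but 1 ∉ A ∪ (B ∩ D).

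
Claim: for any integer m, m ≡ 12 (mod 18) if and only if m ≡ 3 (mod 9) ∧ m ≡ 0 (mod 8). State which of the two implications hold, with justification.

Only the converse holds.

Converse. If m ≡ 3 (mod 9) and m ≡ 0 (mod 8), then by the Chinese remainder theorem m ≡ 48 (mod 72). Since 48 ≡ 12 (mod 18) and 18 ∣ 72, we get m ≡ 12 (mod 18).

Forward direction. This fails: m = 66 gives 66 ≡ 12 (mod 18) but 66 ≡ 2 (mod 8), so the conjunction on the right does not hold.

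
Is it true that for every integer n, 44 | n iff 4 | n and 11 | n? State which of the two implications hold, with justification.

(⇐) Suppose 4 ∣ n and 11 ∣ n. Any common multiple of 4 and 11 is a multiple of their lcm; here gcd(4, 11) = 1, so lcm(4, 11) = 4·11 = 44, so 44 ∣ n.

(⇒) If 44 ∣ n, write n = 44q. Since 44 = 11·4, n = 4·(11q), so 4 ∣ n; and since 44 = 4·11, n = 11·(4q), so 11 ∣ n.

Equivalent; both directions hold.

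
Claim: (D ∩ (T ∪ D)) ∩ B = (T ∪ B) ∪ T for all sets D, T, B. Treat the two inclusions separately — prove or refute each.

(⊆) Let x ∈ (D ∩ (T ∪ D)) ∩ B. Then either x ∈ D ∩ B and x ∉ T; or x ∈ D ∩ T ∩ B. In each case x ∈ (T ∪ B) ∪ T, so (D ∩ (T ∪ D)) ∩ B ⊆ (T ∪ B) ∪ T.

(⊇) This inclusion fails. Take D = ∅, T = {1}, B = ∅; then 1 ∈ (T ∪ B) ∪ T but 1 ∉ (D ∩ (T ∪ D)) ∩ B.

(⊆) holds; (⊇) fails.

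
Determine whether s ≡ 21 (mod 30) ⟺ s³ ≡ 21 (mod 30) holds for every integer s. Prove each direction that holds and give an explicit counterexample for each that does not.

Both implications hold.

Forward direction. Suppose s ≡ 21 (mod 30). Write s = 30j + 21. Then (30j + 21)³ = 27000j³ + 56700j² + 39690j + 9261 = 30(900j³ + 1890j² + 1323j + 308) + 21, so s³ ≡ 21 (mod 30).

Converse. Suppose s³ ≡ 21 (mod 30). The only residue r in {0, …, 29} with r³ ≡ 21 (mod 30) is r = 21, so s ≡ 21 (mod 30).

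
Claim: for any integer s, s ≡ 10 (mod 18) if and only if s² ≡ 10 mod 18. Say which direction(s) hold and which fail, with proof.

Only the forward implication holds.

(⇒) Suppose s ≡ 10 (mod 18). Write s = 18j + 10. Then (18j + 10)² = 324j² + 360j + 100 = 18(18j² + 20j + 5) + 10, so s² ≡ 10 (mod 18).

(⇐) This fails: take s = 8. Then 8² = 64 ≡ 10 (mod 18), yet 8 ≡ 8 (mod 18), not 10.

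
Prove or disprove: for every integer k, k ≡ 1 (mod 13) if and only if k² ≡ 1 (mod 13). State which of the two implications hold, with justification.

[⇐] This fails: take k = 12. Then 12² = 144 ≡ 1 (mod 13), yet 12 ≡ 12 (mod 13), not 1.

[⇒] Suppose k ≡ 1 (mod 13). Write k = 13j + 1. Then (13j + 1)² = 169j² + 26j + 1 = 13(13j² + 2j) + 1, so k² ≡ 1 (mod 13).

The forward direction holds; the converse fails.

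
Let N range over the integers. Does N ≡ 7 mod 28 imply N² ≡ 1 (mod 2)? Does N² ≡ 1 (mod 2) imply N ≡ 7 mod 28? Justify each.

Only the forward direction holds.

Forward direction. Suppose N ≡ 7 (mod 28). Then N² ≡ 7² = 49 (mod 28), and since 2 ∣ 28, also N² ≡ 1 (mod 2).

Converse. This fails: take N = 1. Then 1² = 1 ≡ 1 (mod 2), yet 1 ≡ 1 (mod 28), not 7.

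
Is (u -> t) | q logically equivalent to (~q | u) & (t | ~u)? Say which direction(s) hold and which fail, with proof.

Not equivalent: only (⇐) holds.

(⇒) This fails. Under u = F, q = T, t = F, the left side is true but the right side is false.

(⇐) Assume the antecedent. If u is true, the antecedent forces (u = T, q = F, t = T) or (u = T, q = T, t = T), and (u -> t) | q holds there. If u is false, (u -> t) | q reduces to true regardless of the other variables. Either way (u -> t) | q holds.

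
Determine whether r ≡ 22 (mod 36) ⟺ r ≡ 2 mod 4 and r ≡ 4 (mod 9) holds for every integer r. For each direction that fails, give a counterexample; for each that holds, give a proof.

(⟹) Suppose r ≡ 22 (mod 36); write r = 36j + 22. Since 4 ∣ 36, reducing mod 4 gives r ≡ 22 ≡ 2 (mod 4); since 9 ∣ 36, reducing mod 9 gives r ≡ 22 ≡ 4 (mod 9).

(⟸) Conversely, if r ≡ 2 (mod 4) and r ≡ 4 (mod 9), then by the Chinese remainder theorem r ≡ 22 (mod 36). This is exactly r ≡ 22 (mod 36).

Equivalent; both directions hold.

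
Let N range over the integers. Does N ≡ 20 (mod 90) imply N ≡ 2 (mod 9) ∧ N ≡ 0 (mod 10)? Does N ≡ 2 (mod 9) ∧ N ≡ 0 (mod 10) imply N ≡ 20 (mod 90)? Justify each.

Equivalent; both directions hold.

[⇐] If N ≡ 2 (mod 9) and N ≡ 0 (mod 10), then by the Chinese remainder theorem N ≡ 20 (mod 90). This is exactly N ≡ 20 (mod 90).

[⇒] Suppose N ≡ 20 (mod 90); write N = 90j + 20. Since 9 ∣ 90, reducing mod 9 gives N ≡ 20 ≡ 2 (mod 9); since 10 ∣ 90, reducing mod 10 gives N ≡ 20 ≡ 0 (mod 10).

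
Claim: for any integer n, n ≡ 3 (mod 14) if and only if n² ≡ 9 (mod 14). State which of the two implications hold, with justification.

(→) Suppose n ≡ 3 (mod 14). Write n = 14j + 3. Then (14j + 3)² = 196j² + 84j + 9 = 14(14j² + 6j) + 9, so n² ≡ 9 (mod 14).

(←) This fails: take n = 11. Then 11² = 121 ≡ 9 (mod 14), yet 11 ≡ 11 (mod 14), not 3.

Not equivalent: only (⇒) holds.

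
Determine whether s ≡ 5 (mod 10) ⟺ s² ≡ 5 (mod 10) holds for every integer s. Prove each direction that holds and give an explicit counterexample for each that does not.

Equivalent; both directions hold.

Forward direction. Suppose s ≡ 5 (mod 10). Write s = 10j + 5. Then (10j + 5)² = 100j² + 100j + 25 = 10(10j² + 10j + 2) + 5, so s² ≡ 5 (mod 10).

Converse. For the converse, argue contrapositively. If s ≢ 5 (mod 10), then s is congruent to one of 0, 1, 2, 3, 4, 6, 7, 8, 9 modulo 10, and these give s² ≡ 0, 1, 4, 9, 6, 6, 9, 4, 1 respectively — never 5.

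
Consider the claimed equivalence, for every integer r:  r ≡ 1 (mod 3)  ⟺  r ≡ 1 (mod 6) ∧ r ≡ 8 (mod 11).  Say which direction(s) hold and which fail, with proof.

(⇒) This fails: r = 1 gives 1 ≡ 1 (mod 3) but 1 ≡ 1 (mod 11), so the conjunction on the right does not hold.

(⇐) Conversely, if r ≡ 1 (mod 6) and r ≡ 8 (mod 11), then by the Chinese remainder theorem r ≡ 19 (mod 66). Since 19 ≡ 1 (mod 3) and 3 ∣ 66, we get r ≡ 1 (mod 3).

Only the converse holds.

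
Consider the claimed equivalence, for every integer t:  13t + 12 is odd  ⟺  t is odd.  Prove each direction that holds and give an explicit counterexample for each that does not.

Equivalent; both directions hold.

Forward direction. Suppose 13t + 12 is odd. Since 13 is odd, 13t and t have the same parity, so 13t + 12 ≡ t + 12 (mod 2). As 12 is even, 13t + 12 is odd exactly when t is odd. Thus t is odd.

Converse. Suppose t is odd; write t = 2j + 1. Then 13t + 12 = 13·(2j + 1) + 12 = 2·13j + 25, which is odd.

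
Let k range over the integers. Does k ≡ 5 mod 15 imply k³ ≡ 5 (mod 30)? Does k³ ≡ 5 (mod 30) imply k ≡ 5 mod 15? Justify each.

The forward direction fails; the converse holds.

[⇒] This fails: take k = 20. Then 20 ≡ 5 (mod 15), but 20³ = 8000 ≡ 20 (mod 30), not 5.

[⇐] Conversely, the residues r modulo 30 with r³ ≡ 5 (mod 30) are exactly {5}, and each is ≡ 5 (mod 15).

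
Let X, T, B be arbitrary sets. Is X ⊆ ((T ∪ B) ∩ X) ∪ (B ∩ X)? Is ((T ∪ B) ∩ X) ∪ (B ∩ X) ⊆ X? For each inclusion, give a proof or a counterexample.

The sets are not equal: only the reverse inclusion holds.

Forward inclusion. This inclusion fails. Take X = {1}, T = ∅, B = ∅; then 1 ∈ X but 1 ∉ ((T ∪ B) ∩ X) ∪ (B ∩ X).

Reverse inclusion. Let x ∈ ((T ∪ B) ∩ X) ∪ (B ∩ X). Then either x ∈ X ∩ T and x ∉ B; or x ∈ X ∩ B and x ∉ T; or x ∈ X ∩ T ∩ B. In each case x ∈ X, so ((T ∪ B) ∩ X) ∪ (B ∩ X) ⊆ X.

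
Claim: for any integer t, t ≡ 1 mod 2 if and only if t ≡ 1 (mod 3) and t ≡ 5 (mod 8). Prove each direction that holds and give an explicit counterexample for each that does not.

(⟸) If t ≡ 1 (mod 3) and t ≡ 5 (mod 8), then by the Chinese remainder theorem t ≡ 13 (mod 24). Since 13 ≡ 1 (mod 2) and 2 ∣ 24, we get t ≡ 1 (mod 2).

(⟹) This fails: t = 1 gives 1 ≡ 1 (mod 2) but 1 ≡ 1 (mod 8), so the conjunction on the right does not hold.

Only the reverse direction holds.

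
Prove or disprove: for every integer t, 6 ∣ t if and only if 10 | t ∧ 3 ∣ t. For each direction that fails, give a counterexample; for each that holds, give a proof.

Forward direction. This fails: take t = 6. Certainly 6 ∣ 6, but 10 ∤ 6.

Converse. Suppose 10 ∣ t and 3 ∣ t. Any common multiple of 10 and 3 is a multiple of their lcm; here gcd(10, 3) = 1, so lcm(10, 3) = 10·3 = 30, so 30 ∣ t. Since 6 ∣ 30, it follows that 6 ∣ t.

Only the reverse direction holds.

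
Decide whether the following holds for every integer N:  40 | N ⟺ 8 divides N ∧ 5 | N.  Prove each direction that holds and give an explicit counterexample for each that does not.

[⇒] If 40 ∣ N, write N = 40q. Since 40 = 5·8, N = 8·(5q), so 8 ∣ N; and since 40 = 8·5, N = 5·(8q), so 5 ∣ N.

[⇐] Suppose 8 ∣ N and 5 ∣ N. Any common multiple of 8 and 5 is a multiple of their lcm; here gcd(8, 5) = 1, so lcm(8, 5) = 8·5 = 40, so 40 ∣ N.

Both directions hold; the statement is true.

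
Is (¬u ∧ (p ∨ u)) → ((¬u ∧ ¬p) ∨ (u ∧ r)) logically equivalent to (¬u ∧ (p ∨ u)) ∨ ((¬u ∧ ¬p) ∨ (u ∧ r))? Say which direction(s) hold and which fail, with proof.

(→) This fails. Under u = T, p = F, r = F, the left side is true but the right side is false.

(←) This fails. Under u = F, p = T, r = F, the left side is false but the right side is true.

Neither implication holds.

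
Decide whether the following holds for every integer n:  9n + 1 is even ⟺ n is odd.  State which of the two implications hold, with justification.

(⟸) Suppose n is odd; write n = 2j + 1. Then 9n + 1 = 9·(2j + 1) + 1 = 2·9j + 10, which is even.

(⟹) Suppose 9n + 1 is even. Since 9 is odd, 9n and n have the same parity, so 9n + 1 ≡ n + 1 (mod 2). As 1 is odd, 9n + 1 is even exactly when n is odd. Thus n is odd.

Equivalent; both directions hold.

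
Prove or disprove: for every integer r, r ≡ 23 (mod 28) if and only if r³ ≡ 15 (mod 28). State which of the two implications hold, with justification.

(⇒) Suppose r ≡ 23 (mod 28). Write r = 28j + 23. Then (28j + 23)³ = 21952j³ + 54096j² + 44436j + 12167 = 28(784j³ + 1932j² + 1587j + 434) + 15, so r³ ≡ 15 (mod 28).

(⇐) This fails: take r = 11. Then 11³ = 1331 ≡ 15 (mod 28), yet 11 ≡ 11 (mod 28), not 23.

Not equivalent: only (⇒) holds.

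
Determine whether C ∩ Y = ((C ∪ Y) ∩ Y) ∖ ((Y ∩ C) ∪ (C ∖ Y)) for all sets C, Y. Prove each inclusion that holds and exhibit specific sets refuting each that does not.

(⊆) This inclusion fails. Take C = {1}, Y = {1}; then 1 ∈ C ∩ Y but 1 ∉ ((C ∪ Y) ∩ Y) ∖ ((Y ∩ C) ∪ (C ∖ Y)).

(⊇) This inclusion fails. Take C = ∅, Y = {1}; then 1 ∈ ((C ∪ Y) ∩ Y) ∖ ((Y ∩ C) ∪ (C ∖ Y)) but 1 ∉ C ∩ Y.

Neither inclusion holds.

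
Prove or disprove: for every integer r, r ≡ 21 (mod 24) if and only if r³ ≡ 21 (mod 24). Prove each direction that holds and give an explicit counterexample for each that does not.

Both directions hold; the statement is true.

(⟸) Suppose r³ ≡ 21 (mod 24). The only residue r in {0, …, 23} with r³ ≡ 21 (mod 24) is r = 21, so r ≡ 21 (mod 24).

(⟹) Suppose r ≡ 21 (mod 24). Write r = 24j + 21. Then (24j + 21)³ = 13824j³ + 36288j² + 31752j + 9261 = 24(576j³ + 1512j² + 1323j + 385) + 21, so r³ ≡ 21 (mod 24).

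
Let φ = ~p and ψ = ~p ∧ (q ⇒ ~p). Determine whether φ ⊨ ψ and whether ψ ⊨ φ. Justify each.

(⟸) Assume the antecedent. If p is true, the antecedent cannot hold. If p is false, ~p reduces to true regardless of the other variables. Either way ~p holds.

(⟹) Assume the antecedent. If p is true, the antecedent cannot hold. If p is false, ~p ∧ (q ⇒ ~p) reduces to true regardless of the other variables. Either way ~p ∧ (q ⇒ ~p) holds.

Equivalent; both directions hold.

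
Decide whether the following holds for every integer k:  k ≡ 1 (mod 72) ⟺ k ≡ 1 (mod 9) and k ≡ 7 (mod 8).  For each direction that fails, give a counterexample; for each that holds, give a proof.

(⇒) fails and (⇐) fails.

(→) This fails: k = 1 gives 1 ≡ 1 (mod 72) but 1 ≡ 1 (mod 8), so the conjunction on the right does not hold.

(←) This fails: k = 55 satisfies both congruences on the right (55 ≡ 1 mod 9 and 55 ≡ 7 mod 8) yet 55 ≡ 55 (mod 72), not 1.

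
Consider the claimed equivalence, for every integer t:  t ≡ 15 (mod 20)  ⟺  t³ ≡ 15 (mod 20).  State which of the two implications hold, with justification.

Both directions hold; the statement is true.

(⇒) Suppose t ≡ 15 (mod 20). Write t = 20j + 15. Then (20j + 15)³ = 8000j³ + 18000j² + 13500j + 3375 = 20(400j³ + 900j² + 675j + 168) + 15, so t³ ≡ 15 (mod 20).

(⇐) Conversely, suppose t³ ≡ 15 (mod 20). The only residue r in {0, …, 19} with r³ ≡ 15 (mod 20) is r = 15, so t ≡ 15 (mod 20).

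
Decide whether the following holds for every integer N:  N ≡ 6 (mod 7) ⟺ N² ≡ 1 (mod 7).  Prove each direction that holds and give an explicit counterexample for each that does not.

(⇐) This fails: take N = 1. Then 1² = 1 ≡ 1 (mod 7), yet 1 ≡ 1 (mod 7), not 6.

(⇒) Suppose N ≡ 6 (mod 7). Write N = 7j + 6. Then (7j + 6)² = 49j² + 84j + 36 = 7(7j² + 12j + 5) + 1, so N² ≡ 1 (mod 7).

(⇒) holds; (⇐) fails.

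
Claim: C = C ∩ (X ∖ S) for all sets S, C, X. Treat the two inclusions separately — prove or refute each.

The sets are not equal: only the reverse inclusion holds.

(⟹) This inclusion fails. Take S = ∅, C = {1}, X = ∅; then 1 ∈ C but 1 ∉ C ∩ (X ∖ S).

(⟸) Let x ∈ C ∩ (X ∖ S). Then x ∈ C ∩ X and x ∉ S, from which x ∈ C.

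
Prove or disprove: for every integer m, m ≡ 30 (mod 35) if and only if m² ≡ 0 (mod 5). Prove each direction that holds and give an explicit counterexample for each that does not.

The forward direction holds; the converse fails.

(⇒) Suppose m ≡ 30 (mod 35). Then m² ≡ 30² = 900 (mod 35), and since 5 ∣ 35, also m² ≡ 0 (mod 5).

(⇐) This fails: take m = 0. Then 0² = 0 ≡ 0 (mod 5), yet 0 ≡ 0 (mod 35), not 30.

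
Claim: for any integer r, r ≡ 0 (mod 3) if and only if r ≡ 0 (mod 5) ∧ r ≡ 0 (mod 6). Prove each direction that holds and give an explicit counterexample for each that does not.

Converse. If r ≡ 0 (mod 5) and r ≡ 0 (mod 6), then by the Chinese remainder theorem r ≡ 0 (mod 30). Since 0 ≡ 0 (mod 3) and 3 ∣ 30, we get r ≡ 0 (mod 3).

Forward direction. This fails: r = 3 gives 3 ≡ 0 (mod 3) but 3 ≡ 3 (mod 5), so the conjunction on the right does not hold.

The forward direction fails; the converse holds.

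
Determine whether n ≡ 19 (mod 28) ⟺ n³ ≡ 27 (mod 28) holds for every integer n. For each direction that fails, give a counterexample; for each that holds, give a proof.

Forward direction. Suppose n ≡ 19 (mod 28). Write n = 28j + 19. Then (28j + 19)³ = 21952j³ + 44688j² + 30324j + 6859 = 28(784j³ + 1596j² + 1083j + 244) + 27, so n³ ≡ 27 (mod 28).

Converse. This fails: take n = 3. Then 3³ = 27 ≡ 27 (mod 28), yet 3 ≡ 3 (mod 28), not 19.

Only the forward implication holds.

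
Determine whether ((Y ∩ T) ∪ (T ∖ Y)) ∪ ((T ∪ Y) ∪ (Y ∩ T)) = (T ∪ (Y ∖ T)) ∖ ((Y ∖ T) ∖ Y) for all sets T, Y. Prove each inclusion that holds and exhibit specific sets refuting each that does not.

Forward inclusion. Let x ∈ ((Y ∩ T) ∪ (T ∖ Y)) ∪ ((T ∪ Y) ∪ (Y ∩ T)). Then either x ∈ T and x ∉ Y; or x ∈ Y and x ∉ T; or x ∈ T ∩ Y. In each case x ∈ (T ∪ (Y ∖ T)) ∖ ((Y ∖ T) ∖ Y), so ((Y ∩ T) ∪ (T ∖ Y)) ∪ ((T ∪ Y) ∪ (Y ∩ T)) ⊆ (T ∪ (Y ∖ T)) ∖ ((Y ∖ T) ∖ Y).

Reverse inclusion. Let x ∈ (T ∪ (Y ∖ T)) ∖ ((Y ∖ T) ∖ Y). Then either x ∈ T and x ∉ Y; or x ∈ Y and x ∉ T; or x ∈ T ∩ Y. In each case x ∈ ((Y ∩ T) ∪ (T ∖ Y)) ∪ ((T ∪ Y) ∪ (Y ∩ T)), so (T ∪ (Y ∖ T)) ∖ ((Y ∖ T) ∖ Y) ⊆ ((Y ∩ T) ∪ (T ∖ Y)) ∪ ((T ∪ Y) ∪ (Y ∩ T)).

Both inclusions hold.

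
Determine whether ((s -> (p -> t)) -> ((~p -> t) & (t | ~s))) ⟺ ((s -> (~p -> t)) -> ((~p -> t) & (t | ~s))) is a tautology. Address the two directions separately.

Forward direction. This fails. Under s = T, p = T, t = F, the left side is true but the right side is false.

Converse. This fails. Under s = T, p = F, t = F, the left side is false but the right side is true.

Neither implication holds.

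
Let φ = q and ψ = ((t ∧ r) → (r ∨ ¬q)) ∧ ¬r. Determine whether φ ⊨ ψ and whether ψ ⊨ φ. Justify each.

Forward direction. This fails. Under t = F, r = T, q = T, the left side is true but the right side is false.

Converse. This fails. Under t = F, r = F, q = F, the left side is false but the right side is true.

Both directions fail.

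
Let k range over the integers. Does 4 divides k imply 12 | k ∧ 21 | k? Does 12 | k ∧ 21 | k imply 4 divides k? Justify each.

(⟸) Suppose 12 ∣ k and 21 ∣ k. Any common multiple of 12 and 21 is a multiple of their lcm; here lcm(12, 21) = 12·21/gcd(12, 21) = 252/3 = 84, so 84 ∣ k. Since 4 ∣ 84, it follows that 4 ∣ k.

(⟹) This fails: take k = 4. Certainly 4 ∣ 4, but 12 ∤ 4.

Not equivalent: only (⇐) holds.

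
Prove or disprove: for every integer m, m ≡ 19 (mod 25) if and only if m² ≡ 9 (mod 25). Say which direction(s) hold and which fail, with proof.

(⇒) fails and (⇐) fails.

(⇒) This fails: take m = 19. Then 19 ≡ 19 (mod 25), but 19² = 361 ≡ 11 (mod 25), not 9.

(⇐) This fails: take m = 3. Then 3² = 9 ≡ 9 (mod 25), yet 3 ≡ 3 (mod 25), not 19.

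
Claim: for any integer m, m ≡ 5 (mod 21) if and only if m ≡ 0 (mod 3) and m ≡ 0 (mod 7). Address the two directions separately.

[⇒] This fails: m = 5 gives 5 ≡ 5 (mod 21) but 5 ≡ 2 (mod 3), so the conjunction on the right does not hold.

[⇐] This fails: m = 0 satisfies both congruences on the right (0 ≡ 0 mod 3 and 0 ≡ 0 mod 7) yet 0 ≡ 0 (mod 21), not 5.

Neither implication holds.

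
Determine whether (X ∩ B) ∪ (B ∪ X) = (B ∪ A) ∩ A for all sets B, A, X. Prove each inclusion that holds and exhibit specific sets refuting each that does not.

Neither inclusion holds.

(⊆) This inclusion fails. Take B = {1}, A = ∅, X = ∅; then 1 ∈ (X ∩ B) ∪ (B ∪ X) but 1 ∉ (B ∪ A) ∩ A.

(⊇) This inclusion fails. Take B = ∅, A = {1}, X = ∅; then 1 ∈ (B ∪ A) ∩ A but 1 ∉ (X ∩ B) ∪ (B ∪ X).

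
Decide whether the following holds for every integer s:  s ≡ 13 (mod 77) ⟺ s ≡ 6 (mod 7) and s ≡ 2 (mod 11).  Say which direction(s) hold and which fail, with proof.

(⇒) Suppose s ≡ 13 (mod 77); write s = 77j + 13. Since 7 ∣ 77, reducing mod 7 gives s ≡ 13 ≡ 6 (mod 7); since 11 ∣ 77, reducing mod 11 gives s ≡ 13 ≡ 2 (mod 11).

(⇐) Conversely, if s ≡ 6 (mod 7) and s ≡ 2 (mod 11), then by the Chinese remainder theorem s ≡ 13 (mod 77). This is exactly s ≡ 13 (mod 77).

Both directions hold.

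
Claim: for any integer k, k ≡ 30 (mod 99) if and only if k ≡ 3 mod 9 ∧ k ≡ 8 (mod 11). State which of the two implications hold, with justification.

[⇐] If k ≡ 3 (mod 9) and k ≡ 8 (mod 11), then by the Chinese remainder theorem k ≡ 30 (mod 99). This is exactly k ≡ 30 (mod 99).

[⇒] Suppose k ≡ 30 (mod 99); write k = 99j + 30. Since 9 ∣ 99, reducing mod 9 gives k ≡ 30 ≡ 3 (mod 9); since 11 ∣ 99, reducing mod 11 gives k ≡ 30 ≡ 8 (mod 11).

Both directions hold; the statement is true.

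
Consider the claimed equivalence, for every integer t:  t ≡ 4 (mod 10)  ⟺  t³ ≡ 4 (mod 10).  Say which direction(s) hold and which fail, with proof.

Both directions hold.

(⇒) Suppose t ≡ 4 (mod 10). Write t = 10j + 4. Then (10j + 4)³ = 1000j³ + 1200j² + 480j + 64 = 10(100j³ + 120j² + 48j + 6) + 4, so t³ ≡ 4 (mod 10).

(⇐) Conversely, suppose t³ ≡ 4 (mod 10). The only residue r in {0, …, 9} with r³ ≡ 4 (mod 10) is r = 4, so t ≡ 4 (mod 10).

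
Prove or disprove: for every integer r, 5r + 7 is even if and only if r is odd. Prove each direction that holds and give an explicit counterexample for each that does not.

Equivalent; both directions hold.

(⟹) Suppose 5r + 7 is even. Since 5 is odd, 5r and r have the same parity, so 5r + 7 ≡ r + 7 (mod 2). As 7 is odd, 5r + 7 is even exactly when r is odd. Thus r is odd.

(⟸) Conversely, suppose r is odd; write r = 2j + 1. Then 5r + 7 = 5·(2j + 1) + 7 = 2·5j + 12, which is even.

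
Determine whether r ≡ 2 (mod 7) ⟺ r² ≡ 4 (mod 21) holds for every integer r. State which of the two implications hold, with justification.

Forward direction. This fails: take r = 9. Then 9 ≡ 2 (mod 7), but 9² = 81 ≡ 18 (mod 21), not 4.

Converse. This fails: take r = 5. Then 5² = 25 ≡ 4 (mod 21), yet 5 ≡ 5 (mod 7), not 2.

Neither direction holds.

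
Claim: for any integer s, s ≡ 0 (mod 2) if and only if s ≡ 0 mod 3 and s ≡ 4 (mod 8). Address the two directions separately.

Only the reverse direction holds.

[⇒] This fails: s = 0 gives 0 ≡ 0 (mod 2) but 0 ≡ 0 (mod 8), so the conjunction on the right does not hold.

[⇐] Conversely, if s ≡ 0 (mod 3) and s ≡ 4 (mod 8), then by the Chinese remainder theorem s ≡ 12 (mod 24). Since 12 ≡ 0 (mod 2) and 2 ∣ 24, we get s ≡ 0 (mod 2).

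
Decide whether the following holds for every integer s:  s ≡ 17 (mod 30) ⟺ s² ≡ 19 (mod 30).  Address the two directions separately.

Forward direction. Suppose s ≡ 17 (mod 30). Write s = 30j + 17. Then (30j + 17)² = 900j² + 1020j + 289 = 30(30j² + 34j + 9) + 19, so s² ≡ 19 (mod 30).

Converse. This fails: take s = 7. Then 7² = 49 ≡ 19 (mod 30), yet 7 ≡ 7 (mod 30), not 17.

(⇒) holds; (⇐) fails.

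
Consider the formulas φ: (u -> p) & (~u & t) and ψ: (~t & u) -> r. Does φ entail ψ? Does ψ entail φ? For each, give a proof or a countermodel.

(→) Assume the antecedent. If u is true, the antecedent cannot hold. If u is false, (~t & u) -> r reduces to true regardless of the other variables. Either way (~t & u) -> r holds.

(←) This fails. Under u = F, p = F, t = F, r = F, the left side is false but the right side is true.

(⇒) holds; (⇐) fails.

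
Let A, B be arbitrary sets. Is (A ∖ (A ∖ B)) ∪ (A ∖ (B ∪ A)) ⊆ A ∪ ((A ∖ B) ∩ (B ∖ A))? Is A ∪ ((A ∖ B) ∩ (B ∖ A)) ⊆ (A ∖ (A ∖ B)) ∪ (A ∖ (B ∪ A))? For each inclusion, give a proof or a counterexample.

The sets are not equal: only the forward inclusion holds.

(⊇) This inclusion fails. Take A = {1}, B = ∅; then 1 ∈ A ∪ ((A ∖ B) ∩ (B ∖ A)) but 1 ∉ (A ∖ (A ∖ B)) ∪ (A ∖ (B ∪ A)).

(⊆) Let x ∈ (A ∖ (A ∖ B)) ∪ (A ∖ (B ∪ A)). Then x ∈ A ∩ B, from which x ∈ A ∪ ((A ∖ B) ∩ (B ∖ A)).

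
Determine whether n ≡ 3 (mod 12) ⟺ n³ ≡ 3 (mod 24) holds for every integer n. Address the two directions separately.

(⇒) This fails: take n = 15. Then 15 ≡ 3 (mod 12), but 15³ = 3375 ≡ 15 (mod 24), not 3.

(⇐) Conversely, the residues r modulo 24 with r³ ≡ 3 (mod 24) are exactly {3}, and each is ≡ 3 (mod 12).

(⇒) fails; (⇐) holds.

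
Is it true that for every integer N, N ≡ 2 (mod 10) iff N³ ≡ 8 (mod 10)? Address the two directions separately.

(⟹) Suppose N ≡ 2 (mod 10). Write N = 10j + 2. Then (10j + 2)³ = 1000j³ + 600j² + 120j + 8 = 10(100j³ + 60j² + 12j) + 8, so N³ ≡ 8 (mod 10).

(⟸) Conversely, suppose N³ ≡ 8 (mod 10). The only residue r in {0, …, 9} with r³ ≡ 8 (mod 10) is r = 2, so N ≡ 2 (mod 10).

Equivalent; both directions hold.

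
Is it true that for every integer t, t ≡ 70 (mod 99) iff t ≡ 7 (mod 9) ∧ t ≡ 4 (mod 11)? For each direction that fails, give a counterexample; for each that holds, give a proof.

The biconditional holds.

[⇐] If t ≡ 7 (mod 9) and t ≡ 4 (mod 11), then by the Chinese remainder theorem t ≡ 70 (mod 99). This is exactly t ≡ 70 (mod 99).

[⇒] Suppose t ≡ 70 (mod 99); write t = 99j + 70. Since 9 ∣ 99, reducing mod 9 gives t ≡ 70 ≡ 7 (mod 9); since 11 ∣ 99, reducing mod 11 gives t ≡ 70 ≡ 4 (mod 11).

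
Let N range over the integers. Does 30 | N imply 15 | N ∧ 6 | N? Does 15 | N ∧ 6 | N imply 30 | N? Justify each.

[⇐] Suppose 15 ∣ N and 6 ∣ N. Any common multiple of 15 and 6 is a multiple of their lcm; here lcm(15, 6) = 15·6/gcd(15, 6) = 90/3 = 30, so 30 ∣ N.

[⇒] If 30 ∣ N, write N = 30q. Since 30 = 2·15, N = 15·(2q), so 15 ∣ N; and since 30 = 5·6, N = 6·(5q), so 6 ∣ N.

The biconditional holds.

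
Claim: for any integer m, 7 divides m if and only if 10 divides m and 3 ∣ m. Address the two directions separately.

[⇒] This fails: take m = 7. Certainly 7 ∣ 7, but 10 ∤ 7.

[⇐] This fails: take m = 30. Both 10 ∣ 30 and 3 ∣ 30, yet 30 is not a multiple of 7 (since 30 = 4·7 + 2), so 7 ∤ 30.

Both directions fail.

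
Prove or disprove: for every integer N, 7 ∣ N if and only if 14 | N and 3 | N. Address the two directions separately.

Only the converse holds.

(→) This fails: take N = 7. Certainly 7 ∣ 7, but 14 ∤ 7.

(←) Suppose 14 ∣ N and 3 ∣ N. Any common multiple of 14 and 3 is a multiple of their lcm; here gcd(14, 3) = 1, so lcm(14, 3) = 14·3 = 42, so 42 ∣ N. Since 7 ∣ 42, it follows that 7 ∣ N.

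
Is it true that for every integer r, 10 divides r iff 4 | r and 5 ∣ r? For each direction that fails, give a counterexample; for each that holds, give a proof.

(⇐) Suppose 4 ∣ r and 5 ∣ r. Any common multiple of 4 and 5 is a multiple of their lcm; here gcd(4, 5) = 1, so lcm(4, 5) = 4·5 = 20, so 20 ∣ r. Since 10 ∣ 20, it follows that 10 ∣ r.

(⇒) This fails: take r = 10. Certainly 10 ∣ 10, but 4 ∤ 10.

Only the reverse direction holds.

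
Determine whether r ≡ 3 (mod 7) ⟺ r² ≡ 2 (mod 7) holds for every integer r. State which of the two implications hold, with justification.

Only the forward implication holds.

[⇒] Suppose r ≡ 3 (mod 7). Write r = 7j + 3. Then (7j + 3)² = 49j² + 42j + 9 = 7(7j² + 6j + 1) + 2, so r² ≡ 2 (mod 7).

[⇐] This fails: take r = 4. Then 4² = 16 ≡ 2 (mod 7), yet 4 ≡ 4 (mod 7), not 3.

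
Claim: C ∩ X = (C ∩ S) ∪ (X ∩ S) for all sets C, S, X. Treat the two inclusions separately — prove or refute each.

Forward inclusion. This inclusion fails. Take C = {1}, S = ∅, X = {1}; then 1 ∈ C ∩ X but 1 ∉ (C ∩ S) ∪ (X ∩ S).

Reverse inclusion. This inclusion fails. Take C = {1}, S = {1}, X = ∅; then 1 ∈ (C ∩ S) ∪ (X ∩ S) but 1 ∉ C ∩ X.

Both inclusions fail.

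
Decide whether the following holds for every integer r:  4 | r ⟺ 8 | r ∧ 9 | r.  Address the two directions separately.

Only the reverse direction holds.

[⇒] This fails: take r = 4. Certainly 4 ∣ 4, but 8 ∤ 4.

[⇐] Suppose 8 ∣ r and 9 ∣ r. Any common multiple of 8 and 9 is a multiple of their lcm; here gcd(8, 9) = 1, so lcm(8, 9) = 8·9 = 72, so 72 ∣ r. Since 4 ∣ 72, it follows that 4 ∣ r.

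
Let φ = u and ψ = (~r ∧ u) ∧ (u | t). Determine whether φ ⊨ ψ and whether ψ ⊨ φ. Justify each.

(⟹) This fails. Under t = F, u = T, r = T, the left side is true but the right side is false.

(⟸) Assume the antecedent. If t is true, the antecedent forces (t = T, u = T, r = F), and u holds there. If t is false, the antecedent forces (t = F, u = T, r = F), and u holds there. Either way u holds.

Only the converse holds.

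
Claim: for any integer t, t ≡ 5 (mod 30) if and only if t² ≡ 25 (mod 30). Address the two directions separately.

(→) Suppose t ≡ 5 (mod 30). Write t = 30j + 5. Then (30j + 5)² = 900j² + 300j + 25 = 30(30j² + 10j) + 25, so t² ≡ 25 (mod 30).

(←) This fails: take t = 25. Then 25² = 625 ≡ 25 (mod 30), yet 25 ≡ 25 (mod 30), not 5.

(⇒) holds; (⇐) fails.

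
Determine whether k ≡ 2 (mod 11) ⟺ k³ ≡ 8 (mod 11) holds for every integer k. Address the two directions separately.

Both directions hold.

(⟹) Suppose k ≡ 2 (mod 11). Write k = 11j + 2. Then (11j + 2)³ = 1331j³ + 726j² + 132j + 8 = 11(121j³ + 66j² + 12j) + 8, so k³ ≡ 8 (mod 11).

(⟸) Conversely, suppose k³ ≡ 8 (mod 11). The only residue r in {0, …, 10} with r³ ≡ 8 (mod 11) is r = 2, so k ≡ 2 (mod 11).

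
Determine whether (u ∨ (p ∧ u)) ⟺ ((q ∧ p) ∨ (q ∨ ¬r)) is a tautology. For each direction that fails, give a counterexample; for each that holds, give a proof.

(⇒) fails and (⇐) fails.

Forward direction. This fails. Under q = F, p = F, r = T, u = T, the left side is true but the right side is false.

Converse. This fails. Under q = F, p = F, r = F, u = F, the left side is false but the right side is true.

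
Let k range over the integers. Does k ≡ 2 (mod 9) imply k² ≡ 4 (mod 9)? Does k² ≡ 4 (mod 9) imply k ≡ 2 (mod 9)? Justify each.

[⇒] Suppose k ≡ 2 (mod 9). Write k = 9j + 2. Then (9j + 2)² = 81j² + 36j + 4 = 9(9j² + 4j) + 4, so k² ≡ 4 (mod 9).

[⇐] This fails: take k = 7. Then 7² = 49 ≡ 4 (mod 9), yet 7 ≡ 7 (mod 9), not 2.

Not equivalent: only (⇒) holds.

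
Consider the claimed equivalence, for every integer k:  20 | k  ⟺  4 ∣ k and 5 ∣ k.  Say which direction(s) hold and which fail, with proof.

Both implications hold.

[⇒] If 20 ∣ k, write k = 20q. Since 20 = 5·4, k = 4·(5q), so 4 ∣ k; and since 20 = 4·5, k = 5·(4q), so 5 ∣ k.

[⇐] Suppose 4 ∣ k and 5 ∣ k. Any common multiple of 4 and 5 is a multiple of their lcm; here gcd(4, 5) = 1, so lcm(4, 5) = 4·5 = 20, so 20 ∣ k.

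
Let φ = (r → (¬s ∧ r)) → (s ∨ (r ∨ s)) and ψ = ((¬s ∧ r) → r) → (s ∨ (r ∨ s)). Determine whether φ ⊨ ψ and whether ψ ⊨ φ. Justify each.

(⇒) Assume the antecedent. If s is true, ((¬s ∧ r) → r) → (s ∨ (r ∨ s)) reduces to true regardless of the other variables. If s is false, the antecedent forces (s = F, r = T), and ((¬s ∧ r) → r) → (s ∨ (r ∨ s)) holds there. Either way ((¬s ∧ r) → r) → (s ∨ (r ∨ s)) holds.

(⇐) Assume the antecedent. If s is true, (r → (¬s ∧ r)) → (s ∨ (r ∨ s)) reduces to true regardless of the other variables. If s is false, the antecedent forces (s = F, r = T), and (r → (¬s ∧ r)) → (s ∨ (r ∨ s)) holds there. Either way (r → (¬s ∧ r)) → (s ∨ (r ∨ s)) holds.

Both directions hold.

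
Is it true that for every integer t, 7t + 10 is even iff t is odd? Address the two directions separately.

Both directions fail.

[⇒] This fails: t = 2 gives 7t + 10 = 24, which is even, but 2 is even, not odd.

[⇐] This also fails: t = 5 is odd, but 7t + 10 = 45 is odd, not even.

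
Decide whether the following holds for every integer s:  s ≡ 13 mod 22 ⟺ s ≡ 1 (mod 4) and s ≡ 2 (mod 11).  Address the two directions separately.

(⇐) If s ≡ 1 (mod 4) and s ≡ 2 (mod 11), then by the Chinese remainder theorem s ≡ 13 (mod 44). Since 13 ≡ 13 (mod 22) and 22 ∣ 44, we get s ≡ 13 (mod 22).

(⇒) This fails: s = 35 gives 35 ≡ 13 (mod 22) but 35 ≡ 3 (mod 4), so the conjunction on the right does not hold.

The forward direction fails; the converse holds.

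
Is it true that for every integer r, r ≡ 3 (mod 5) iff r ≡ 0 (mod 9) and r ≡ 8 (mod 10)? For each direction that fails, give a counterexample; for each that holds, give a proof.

(⇒) This fails: r = 33 gives 33 ≡ 3 (mod 5) but 33 ≡ 6 (mod 9), so the conjunction on the right does not hold.

(⇐) Conversely, if r ≡ 0 (mod 9) and r ≡ 8 (mod 10), then by the Chinese remainder theorem r ≡ 18 (mod 90). Since 18 ≡ 3 (mod 5) and 5 ∣ 90, we get r ≡ 3 (mod 5).

Only the reverse direction holds.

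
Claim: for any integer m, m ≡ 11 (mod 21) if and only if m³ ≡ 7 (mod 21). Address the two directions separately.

Neither implication holds.

Forward direction. This fails: take m = 11. Then 11 ≡ 11 (mod 21), but 11³ = 1331 ≡ 8 (mod 21), not 7.

Converse. This fails: take m = 7. Then 7³ = 343 ≡ 7 (mod 21), yet 7 ≡ 7 (mod 21), not 11.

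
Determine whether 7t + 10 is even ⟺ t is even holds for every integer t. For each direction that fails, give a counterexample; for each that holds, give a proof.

(→) Suppose 7t + 10 is even. Since 7 is odd, 7t and t have the same parity, so 7t + 10 ≡ t + 10 (mod 2). As 10 is even, 7t + 10 is even exactly when t is even. Thus t is even.

(←) Conversely, suppose t is even; write t = 2j. Then 7t + 10 = 7·(2j) + 10 = 2·7j + 10, which is even.

Equivalent; both directions hold.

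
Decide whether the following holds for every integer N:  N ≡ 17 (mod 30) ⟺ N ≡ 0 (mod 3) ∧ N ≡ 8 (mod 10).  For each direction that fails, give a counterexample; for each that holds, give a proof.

Both directions fail.

(⟹) This fails: N = 17 gives 17 ≡ 17 (mod 30) but 17 ≡ 2 (mod 3), so the conjunction on the right does not hold.

(⟸) This fails: N = 18 satisfies both congruences on the right (18 ≡ 0 mod 3 and 18 ≡ 8 mod 10) yet 18 ≡ 18 (mod 30), not 17.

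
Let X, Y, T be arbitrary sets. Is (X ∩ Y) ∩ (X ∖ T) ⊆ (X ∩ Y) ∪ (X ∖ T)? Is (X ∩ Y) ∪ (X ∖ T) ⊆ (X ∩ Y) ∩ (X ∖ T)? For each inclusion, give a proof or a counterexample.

Only the forward inclusion holds.

(⟸) This inclusion fails. Take X = {1}, Y = ∅, T = ∅; then 1 ∈ (X ∩ Y) ∪ (X ∖ T) but 1 ∉ (X ∩ Y) ∩ (X ∖ T).

(⟹) Let x ∈ (X ∩ Y) ∩ (X ∖ T). Then x ∈ X ∩ Y and x ∉ T, from which x ∈ (X ∩ Y) ∪ (X ∖ T).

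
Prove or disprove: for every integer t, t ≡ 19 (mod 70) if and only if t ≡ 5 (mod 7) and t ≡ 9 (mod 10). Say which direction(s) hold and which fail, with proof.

(⟸) If t ≡ 5 (mod 7) and t ≡ 9 (mod 10), then by the Chinese remainder theorem t ≡ 19 (mod 70). This is exactly t ≡ 19 (mod 70).

(⟹) Suppose t ≡ 19 (mod 70); write t = 70j + 19. Since 7 ∣ 70, reducing mod 7 gives t ≡ 19 ≡ 5 (mod 7); since 10 ∣ 70, reducing mod 10 gives t ≡ 19 ≡ 9 (mod 10).

Both directions hold.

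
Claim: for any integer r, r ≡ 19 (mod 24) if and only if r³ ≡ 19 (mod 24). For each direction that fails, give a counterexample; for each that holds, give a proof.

(⇒) Suppose r ≡ 19 (mod 24). Write r = 24j + 19. Then (24j + 19)³ = 13824j³ + 32832j² + 25992j + 6859 = 24(576j³ + 1368j² + 1083j + 285) + 19, so r³ ≡ 19 (mod 24).

(⇐) Conversely, suppose r³ ≡ 19 (mod 24). The only residue r in {0, …, 23} with r³ ≡ 19 (mod 24) is r = 19, so r ≡ 19 (mod 24).

The biconditional holds.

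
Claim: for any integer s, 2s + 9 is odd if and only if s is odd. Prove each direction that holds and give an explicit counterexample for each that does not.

Forward direction. This fails: take s = 2. Then 2s + 9 = 13, which is odd, yet s = 2 is even, not odd.

Converse. Suppose s is odd. Since 2 is even, 2s is even for every s, so 2s + 9 has the same parity as 9, which is odd. Hence 2s + 9 is odd.

Only the reverse direction holds.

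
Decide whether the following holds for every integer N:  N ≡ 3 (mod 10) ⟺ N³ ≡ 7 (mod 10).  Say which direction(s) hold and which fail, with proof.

The biconditional holds.

[⇒] Suppose N ≡ 3 (mod 10). Write N = 10j + 3. Then (10j + 3)³ = 1000j³ + 900j² + 270j + 27 = 10(100j³ + 90j² + 27j + 2) + 7, so N³ ≡ 7 (mod 10).

[⇐] Conversely, suppose N³ ≡ 7 (mod 10). The only residue r in {0, …, 9} with r³ ≡ 7 (mod 10) is r = 3, so N ≡ 3 (mod 10).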